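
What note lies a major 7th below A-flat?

Bbb

A down a major seventh is Bb, so the target letter is B.
From Ab, a major seventh is 11 semitones down: Bbb.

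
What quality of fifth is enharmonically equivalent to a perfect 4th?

doubly diminished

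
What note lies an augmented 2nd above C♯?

D##

A second above C lands on the letter D.
An augmented second spans 3 semitones, so C# moves to pitch class 4. On the letter D that is D##.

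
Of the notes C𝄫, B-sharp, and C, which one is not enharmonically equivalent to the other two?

In 12-tone equal temperament, enharmonic equivalents share a pitch class. Cbb is pitch class 10; B# is pitch class 0; C is pitch class 0.
B# and C share pitch class 0, while Cbb is pitch class 10.

Cbb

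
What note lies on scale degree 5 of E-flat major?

Bb

Degree 5 takes the letter 4 steps above E, which is B.
In major, degree 5 sits 7 semitones above the tonic. Eb + 7 semitones is pitch class 10, spelled on B as Bb.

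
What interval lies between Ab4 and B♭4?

The letter names run A→B, a span of 1 letter step, so the interval is some kind of second.
Ab to Bb is 2 semitones. A major second is 2, so 2 makes it major.

major second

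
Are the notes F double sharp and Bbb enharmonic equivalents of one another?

No

Two spellings are enharmonically equivalent only if they share a pitch class.
Here F## → 7, Bbb → 9; 7 ≠ 9, so they are not.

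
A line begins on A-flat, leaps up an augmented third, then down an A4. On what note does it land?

G

An augmented third up from Ab is C# (letter C, 5 semitones up).
An augmented fourth down from C# is G (letter G, 6 semitones down).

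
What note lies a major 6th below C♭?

Ebb

A sixth below C lands on the letter E.
A major sixth spans 9 semitones, so Cb moves to pitch class 2. On the letter E that is Ebb.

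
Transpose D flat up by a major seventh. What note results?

D up a major seventh is C#, so the target letter is C.
From Db, a major seventh is 11 semitones up: C.

C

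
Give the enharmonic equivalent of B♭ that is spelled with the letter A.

Bb is pitch class 10. The letter A alone is pitch class 9.
To reach pitch class 10 from A requires an offset of +1 semitone, i.e. sharp: A#.

A#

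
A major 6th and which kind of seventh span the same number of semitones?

diminished

A major sixth spans 9 semitones.
A seventh spanning 9 semitones is diminished (the major seventh is 11).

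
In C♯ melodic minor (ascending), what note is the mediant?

E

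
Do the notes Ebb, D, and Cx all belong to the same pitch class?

Ebb is pitch class 2; D is pitch class 2; C## is pitch class 2.
All spellings map to pitch class 2, so they are enharmonically equivalent.

Yes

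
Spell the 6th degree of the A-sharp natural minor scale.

F#

Degree 6 takes the letter 5 steps above A, which is F.
In natural minor, degree 6 sits 8 semitones above the tonic. A# + 8 semitones is pitch class 6, spelled on F as F#.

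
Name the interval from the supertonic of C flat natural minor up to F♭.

minor third

The supertonic of Cb natural minor is Db.
Db up to Fb: letters D→F make it a third; 3 semitones makes it minor.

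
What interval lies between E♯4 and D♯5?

Counting letters E–F–G–A–B–C–D gives a seventh.
E#→D# = 10 semitones, 1 narrower than the major seventh (11), so minor.

minor seventh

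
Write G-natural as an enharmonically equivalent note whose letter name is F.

G is pitch class 7. The letter F alone is pitch class 5.
To reach pitch class 7 from F requires an offset of +2 semitones, i.e. double sharp: F##.

F##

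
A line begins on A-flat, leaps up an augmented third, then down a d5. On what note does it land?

An augmented third up from Ab is C# (letter C, 5 semitones up).
A diminished fifth down from C# is F## (letter F, 6 semitones down).

F##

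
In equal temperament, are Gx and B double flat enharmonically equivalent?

G## is pitch class 9; Bbb is pitch class 9.
All spellings map to pitch class 9, so they are enharmonically equivalent.

Yes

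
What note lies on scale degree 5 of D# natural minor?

A#

Degree 5 takes the letter 4 steps above D, which is A.
In natural minor, degree 5 sits 7 semitones above the tonic. D# + 7 semitones is pitch class 10, spelled on A as A#.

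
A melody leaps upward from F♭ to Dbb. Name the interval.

minor sixth

Counting letters F–G–A–B–C–D gives a sixth.
Fb→Dbb = 8 semitones, 1 narrower than the major sixth (9), so minor.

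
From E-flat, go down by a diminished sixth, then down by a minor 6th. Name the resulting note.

B#

A diminished sixth down from Eb is G# (letter G, 7 semitones down).
A minor sixth down from G# is B# (letter B, 8 semitones down).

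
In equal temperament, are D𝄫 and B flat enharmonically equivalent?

Dbb is pitch class 0; Bb is pitch class 10.
The pitch classes differ (0 vs. 10), so they are not enharmonic equivalents.

No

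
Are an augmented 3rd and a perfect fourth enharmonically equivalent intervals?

An augmented third spans 5 semitones; a perfect fourth spans 5.
They are enharmonically equivalent.

Yes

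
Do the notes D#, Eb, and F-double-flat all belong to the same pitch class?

D# = pitch class 3 and Eb = pitch class 3 and Fbb = pitch class 3 — the same pitch class, so they are enharmonic equivalents.

Yes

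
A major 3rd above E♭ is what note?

A third above E lands on the letter G.
A major third spans 4 semitones, so Eb moves to pitch class 7. On the letter G that is G.

G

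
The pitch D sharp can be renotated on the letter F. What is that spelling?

Fbb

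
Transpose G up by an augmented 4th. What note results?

C#

A fourth above G lands on the letter C.
An augmented fourth spans 6 semitones, so G moves to pitch class 1. On the letter C that is C#.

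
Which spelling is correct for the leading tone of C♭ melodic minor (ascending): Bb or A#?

Bb

Each scale degree takes a distinct letter name. Degree 7 of a scale on C must use the letter B.
Bb and A# are enharmonically the same pitch, but only Bb uses the letter B, so it is the correct spelling here.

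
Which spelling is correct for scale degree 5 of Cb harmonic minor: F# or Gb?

Each scale degree takes a distinct letter name. Degree 5 of a scale on C must use the letter G.
Gb and F# are enharmonically the same pitch, but only Gb uses the letter G, so it is the correct spelling here.

Gb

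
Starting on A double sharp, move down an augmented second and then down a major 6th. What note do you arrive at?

An augmented second down from A## is G# (letter G, 3 semitones down).
A major sixth down from G# is B (letter B, 9 semitones down).

B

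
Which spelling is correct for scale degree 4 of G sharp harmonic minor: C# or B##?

C#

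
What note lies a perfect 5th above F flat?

Cb

F up a perfect fifth is C, so the target letter is C.
From Fb, a perfect fifth is 7 semitones up: Cb.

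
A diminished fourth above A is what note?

Db

A fourth above A lands on the letter D.
A diminished fourth spans 4 semitones, so A moves to pitch class 1. On the letter D that is Db.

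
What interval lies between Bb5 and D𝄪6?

doubly augmented third

The letter names run B→D, a span of 2 letter steps, so the interval is some kind of third.
Bb to D## is 6 semitones. A major third is 4, so 6 makes it doubly augmented.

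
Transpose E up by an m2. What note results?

F

E up a major second is F#, so the target letter is F.
From E, a minor second is 1 semitone up: F.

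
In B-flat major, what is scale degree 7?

Degree 7 takes the letter 6 steps above B, which is A.
In major, degree 7 sits 11 semitones above the tonic. Bb + 11 semitones is pitch class 9, spelled on A as A.

A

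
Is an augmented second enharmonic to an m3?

Yes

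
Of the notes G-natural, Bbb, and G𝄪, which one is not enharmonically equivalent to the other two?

G

In 12-tone equal temperament, enharmonic equivalents share a pitch class. G is pitch class 7; Bbb is pitch class 9; G## is pitch class 9.
Bbb and G## share pitch class 9, while G is pitch class 7.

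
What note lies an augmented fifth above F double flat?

F up a perfect fifth is C, so the target letter is C.
From Fbb, an augmented fifth is 8 semitones up: Cb.

Cb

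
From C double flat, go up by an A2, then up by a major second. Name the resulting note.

Eb

An augmented second up from Cbb is Db (letter D, 3 semitones up).
A major second up from Db is Eb (letter E, 2 semitones up).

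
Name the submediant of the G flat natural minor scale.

Ebb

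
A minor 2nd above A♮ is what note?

Bb

A second above A lands on the letter B.
A minor second spans 1 semitone, so A moves to pitch class 10. On the letter B that is Bb.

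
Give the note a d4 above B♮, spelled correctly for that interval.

Eb

B up a perfect fourth is E, so the target letter is E.
From B, a diminished fourth is 4 semitones up: Eb.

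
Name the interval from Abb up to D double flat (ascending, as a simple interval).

Counting letters A–B–C–D gives a fourth.
Abb→Dbb = 5 semitones, exactly the perfect fourth.

perfect fourth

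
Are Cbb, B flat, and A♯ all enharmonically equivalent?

Yes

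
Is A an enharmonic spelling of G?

No

Two spellings are enharmonically equivalent only if they share a pitch class.
Here A → 9, G → 7; 7 ≠ 9, so they are not.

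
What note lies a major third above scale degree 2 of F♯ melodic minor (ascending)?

B#

Scale degree 2 of F# melodic minor (ascending) is G#.
A major third (4 semitones) above G# lands on the letter B, giving B#.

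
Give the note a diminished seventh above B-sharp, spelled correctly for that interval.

B up a major seventh is A#, so the target letter is A.
From B#, a diminished seventh is 9 semitones up: A.

A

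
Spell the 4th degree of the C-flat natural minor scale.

Fb

The Cb natural minor scale runs Cb Db Ebb Fb Gb Abb Bbb.
Degree 4 is Fb.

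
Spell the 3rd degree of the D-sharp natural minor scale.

F#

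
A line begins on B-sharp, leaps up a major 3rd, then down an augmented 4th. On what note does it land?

A#

A major third up from B# is D## (letter D, 4 semitones up).
An augmented fourth down from D## is A# (letter A, 6 semitones down).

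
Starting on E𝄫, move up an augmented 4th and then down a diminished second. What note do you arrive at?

An augmented fourth up from Ebb is Ab (letter A, 6 semitones up).
A diminished second down from Ab is G# (letter G, 0 semitones down).

G#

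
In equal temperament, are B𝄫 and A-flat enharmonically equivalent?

No

Two spellings are enharmonically equivalent only if they share a pitch class.
Here Bbb → 9, Ab → 8; 8 ≠ 9, so they are not.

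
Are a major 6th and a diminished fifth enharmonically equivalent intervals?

No

A major sixth spans 9 semitones; a diminished fifth spans 6.
The spans differ, so they are not enharmonic equivalents.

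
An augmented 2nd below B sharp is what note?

A second below B lands on the letter A.
An augmented second spans 3 semitones, so B# moves to pitch class 9. On the letter A that is A.

A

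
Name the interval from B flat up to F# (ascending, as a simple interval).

augmented fifth

The letter names run B→F, a span of 4 letter steps, so the interval is some kind of fifth.
Bb to F# is 8 semitones. A perfect fifth is 7, so 8 makes it augmented.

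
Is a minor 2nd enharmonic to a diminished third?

No

A minor second spans 1 semitone; a diminished third spans 2.
The spans differ, so they are not enharmonic equivalents.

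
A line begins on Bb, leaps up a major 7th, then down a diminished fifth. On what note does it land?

D#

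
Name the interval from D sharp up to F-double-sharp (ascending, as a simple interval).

major third

Counting letters D–E–F gives a third.
D#→F## = 4 semitones, exactly the major third.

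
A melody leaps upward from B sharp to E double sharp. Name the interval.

augmented fourth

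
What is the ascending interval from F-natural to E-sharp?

augmented seventh

Counting letters F–G–A–B–C–D–E gives a seventh.
F→E# = 12 semitones, 1 wider than the major seventh (11), so augmented.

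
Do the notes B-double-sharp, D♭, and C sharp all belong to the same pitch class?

Yes

B## = pitch class 1 and Db = pitch class 1 and C# = pitch class 1 — the same pitch class, so they are enharmonic equivalents.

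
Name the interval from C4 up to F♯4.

augmented fourth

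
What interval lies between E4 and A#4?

augmented fourth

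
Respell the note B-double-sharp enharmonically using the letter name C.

C#

B## is pitch class 1. The letter C alone is pitch class 0.
To reach pitch class 1 from C requires an offset of +1 semitone, i.e. sharp: C#.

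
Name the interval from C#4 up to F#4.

perfect fourth

The letter names run C→F, a span of 3 letter steps, so the interval is some kind of fourth.
C# to F# is 5 semitones. A perfect fourth is 5, so 5 makes it perfect.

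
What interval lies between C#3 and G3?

The letter names run C→G, a span of 4 letter steps, so the interval is some kind of fifth.
C# to G is 6 semitones. A perfect fifth is 7, so 6 makes it diminished.

diminished fifth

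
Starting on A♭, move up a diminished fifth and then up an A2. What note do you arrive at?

F

A diminished fifth up from Ab is Ebb (letter E, 6 semitones up).
An augmented second up from Ebb is F (letter F, 3 semitones up).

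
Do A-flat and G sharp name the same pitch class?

Yes

Ab = pitch class 8 and G# = pitch class 8 — the same pitch class, so they are enharmonic equivalents.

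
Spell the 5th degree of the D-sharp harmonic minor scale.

The D# harmonic minor scale runs D# E# F# G# A# B C##.
Degree 5 is A#.

A#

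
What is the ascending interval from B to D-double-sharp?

augmented third

Counting letters B–C–D gives a third.
B→D## = 5 semitones, 1 wider than the major third (4), so augmented.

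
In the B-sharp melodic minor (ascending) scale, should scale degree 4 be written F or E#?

E#

Each scale degree takes a distinct letter name. Degree 4 of a scale on B must use the letter E.
E# and F are enharmonically the same pitch, but only E# uses the letter E, so it is the correct spelling here.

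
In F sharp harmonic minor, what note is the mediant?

Degree 3 takes the letter 2 steps above F, which is A.
In harmonic minor, degree 3 sits 3 semitones above the tonic. F# + 3 semitones is pitch class 9, spelled on A as A.

A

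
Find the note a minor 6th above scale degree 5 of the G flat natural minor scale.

Scale degree 5 of Gb natural minor is Db.
A minor sixth (8 semitones) above Db lands on the letter B, giving Bbb.

Bbb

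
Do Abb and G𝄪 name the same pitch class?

Two spellings are enharmonically equivalent only if they share a pitch class.
Here Abb → 7, G## → 9; 7 ≠ 9, so they are not.

No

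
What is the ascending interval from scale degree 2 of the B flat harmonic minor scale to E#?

augmented third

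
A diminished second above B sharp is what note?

B up a major second is C#, so the target letter is C.
From B#, a diminished second is 0 semitones up: C.

C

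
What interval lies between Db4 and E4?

augmented second

The letter names run D→E, a span of 1 letter step, so the interval is some kind of second.
Db to E is 3 semitones. A major second is 2, so 3 makes it augmented.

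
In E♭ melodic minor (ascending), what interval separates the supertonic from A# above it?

The supertonic of Eb melodic minor (ascending) is F.
F up to A#: letters F→A make it a third; 5 semitones makes it augmented.

augmented third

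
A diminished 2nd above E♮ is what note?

Fb

A second above E lands on the letter F.
A diminished second spans 0 semitones, so E moves to pitch class 4. On the letter F that is Fb.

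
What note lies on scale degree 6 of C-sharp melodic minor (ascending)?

A#

Degree 6 takes the letter 5 steps above C, which is A.
In melodic minor (ascending), degree 6 sits 9 semitones above the tonic. C# + 9 semitones is pitch class 10, spelled on A as A#.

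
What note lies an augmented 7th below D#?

Eb

A seventh below D lands on the letter E.
An augmented seventh spans 12 semitones, so D# moves to pitch class 3. On the letter E that is Eb.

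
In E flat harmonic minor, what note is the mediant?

The Eb harmonic minor scale runs Eb F Gb Ab Bb Cb D.
Degree 3 is Gb.

Gb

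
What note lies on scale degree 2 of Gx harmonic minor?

Degree 2 takes the letter 1 step above G, which is A.
In harmonic minor, degree 2 sits 2 semitones above the tonic. G## + 2 semitones is pitch class 11, spelled on A as A##.

A##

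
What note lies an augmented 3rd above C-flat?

C up a major third is E, so the target letter is E.
From Cb, an augmented third is 5 semitones up: E.

E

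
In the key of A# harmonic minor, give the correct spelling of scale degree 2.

The A# harmonic minor scale runs A# B# C# D# E# F# G##.
Degree 2 is B#.

B#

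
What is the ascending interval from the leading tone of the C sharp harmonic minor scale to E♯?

perfect fourth

The leading tone of C# harmonic minor is B#.
B# up to E#: letters B→E make it a fourth; 5 semitones makes it perfect.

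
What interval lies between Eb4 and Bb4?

perfect fifth

The letter names run E→B, a span of 4 letter steps, so the interval is some kind of fifth.
Eb to Bb is 7 semitones. A perfect fifth is 7, so 7 makes it perfect.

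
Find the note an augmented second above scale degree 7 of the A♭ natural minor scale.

Scale degree 7 of Ab natural minor is Gb.
An augmented second (3 semitones) above Gb lands on the letter A, giving A.

A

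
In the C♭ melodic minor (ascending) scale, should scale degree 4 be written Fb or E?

Each scale degree takes a distinct letter name. Degree 4 of a scale on C must use the letter F.
Fb and E are enharmonically the same pitch, but only Fb uses the letter F, so it is the correct spelling here.

Fb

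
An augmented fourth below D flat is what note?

A fourth below D lands on the letter A.
An augmented fourth spans 6 semitones, so Db moves to pitch class 7. On the letter A that is Abb.

Abb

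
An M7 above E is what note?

E up a major seventh is D#, so the target letter is D.
From E, a major seventh is 11 semitones up: D#.

D#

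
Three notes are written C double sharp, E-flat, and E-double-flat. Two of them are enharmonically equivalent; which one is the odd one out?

In 12-tone equal temperament, enharmonic equivalents share a pitch class. C## is pitch class 2; Eb is pitch class 3; Ebb is pitch class 2.
C## and Ebb share pitch class 2, while Eb is pitch class 3.

Eb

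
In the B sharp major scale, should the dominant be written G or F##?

Each scale degree takes a distinct letter name. Degree 5 of a scale on B must use the letter F.
F## and G are enharmonically the same pitch, but only F## uses the letter F, so it is the correct spelling here.

F##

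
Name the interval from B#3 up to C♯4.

The letter names run B→C, a span of 1 letter step, so the interval is some kind of second.
B# to C# is 1 semitone. A major second is 2, so 1 makes it minor.

minor second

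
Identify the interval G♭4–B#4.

doubly augmented third

The letter names run G→B, a span of 2 letter steps, so the interval is some kind of third.
Gb to B# is 6 semitones. A major third is 4, so 6 makes it doubly augmented.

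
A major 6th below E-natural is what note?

E down a major sixth is G, so the target letter is G.
From E, a major sixth is 9 semitones down: G.

G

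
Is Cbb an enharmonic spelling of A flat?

Cbb is pitch class 10; Ab is pitch class 8.
The pitch classes differ (10 vs. 8), so they are not enharmonic equivalents.

No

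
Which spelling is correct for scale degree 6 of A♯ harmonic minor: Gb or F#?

F#

Each scale degree takes a distinct letter name. Degree 6 of a scale on A must use the letter F.
F# and Gb are enharmonically the same pitch, but only F# uses the letter F, so it is the correct spelling here.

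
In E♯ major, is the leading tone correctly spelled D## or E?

Each scale degree takes a distinct letter name. Degree 7 of a scale on E must use the letter D.
D## and E are enharmonically the same pitch, but only D## uses the letter D, so it is the correct spelling here.

D##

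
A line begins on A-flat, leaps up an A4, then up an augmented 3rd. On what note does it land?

F##

An augmented fourth up from Ab is D (letter D, 6 semitones up).
An augmented third up from D is F## (letter F, 5 semitones up).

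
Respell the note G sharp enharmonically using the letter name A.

Plain A sits 1 semitone above G#, so on the letter A the same pitch needs a flat: Ab.

Ab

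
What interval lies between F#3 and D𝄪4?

Counting letters F–G–A–B–C–D gives a sixth.
F#→D## = 10 semitones, 1 wider than the major sixth (9), so augmented.

augmented sixth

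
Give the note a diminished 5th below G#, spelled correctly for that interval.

G down a perfect fifth is C, so the target letter is C.
From G#, a diminished fifth is 6 semitones down: C##.

C##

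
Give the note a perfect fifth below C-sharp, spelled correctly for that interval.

F#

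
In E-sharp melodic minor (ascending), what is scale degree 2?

Degree 2 takes the letter 1 step above E, which is F.
In melodic minor (ascending), degree 2 sits 2 semitones above the tonic. E# + 2 semitones is pitch class 7, spelled on F as F##.

F##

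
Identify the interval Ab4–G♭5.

minor seventh

The letter names run A→G, a span of 6 letter steps, so the interval is some kind of seventh.
Ab to Gb is 10 semitones. A major seventh is 11, so 10 makes it minor.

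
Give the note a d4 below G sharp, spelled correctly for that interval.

A fourth below G lands on the letter D.
A diminished fourth spans 4 semitones, so G# moves to pitch class 4. On the letter D that is D##.

D##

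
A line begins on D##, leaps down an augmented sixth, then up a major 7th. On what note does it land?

E#

An augmented sixth down from D## is F# (letter F, 10 semitones down).
A major seventh up from F# is E# (letter E, 11 semitones up).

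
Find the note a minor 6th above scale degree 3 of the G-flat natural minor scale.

Scale degree 3 of Gb natural minor is Bbb.
A minor sixth (8 semitones) above Bbb lands on the letter G, giving Gbb.

Gbb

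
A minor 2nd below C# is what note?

C down a major second is Bb, so the target letter is B.
From C#, a minor second is 1 semitone down: B#.

B#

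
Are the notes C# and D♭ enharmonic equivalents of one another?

C# = pitch class 1 and Db = pitch class 1 — the same pitch class, so they are enharmonic equivalents.

Yes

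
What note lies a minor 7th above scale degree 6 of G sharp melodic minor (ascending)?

Scale degree 6 of G# melodic minor (ascending) is E#.
A minor seventh (10 semitones) above E# lands on the letter D, giving D#.

D#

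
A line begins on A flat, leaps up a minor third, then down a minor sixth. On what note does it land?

Eb

A minor third up from Ab is Cb (letter C, 3 semitones up).
A minor sixth down from Cb is Eb (letter E, 8 semitones down).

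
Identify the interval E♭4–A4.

Counting letters E–F–G–A gives a fourth.
Eb→A = 6 semitones, 1 wider than the perfect fourth (5), so augmented.

augmented fourth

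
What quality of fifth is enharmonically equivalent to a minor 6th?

A minor sixth spans 8 semitones.
A fifth spanning 8 semitones is augmented (the perfect fifth is 7).

augmented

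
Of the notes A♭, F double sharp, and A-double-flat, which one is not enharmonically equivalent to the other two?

In 12-tone equal temperament, enharmonic equivalents share a pitch class. Ab is pitch class 8; F## is pitch class 7; Abb is pitch class 7.
F## and Abb share pitch class 7, while Ab is pitch class 8.

Ab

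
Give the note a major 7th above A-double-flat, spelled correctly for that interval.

A up a major seventh is G#, so the target letter is G.
From Abb, a major seventh is 11 semitones up: Gb.

Gb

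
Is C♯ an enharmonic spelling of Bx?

C# is pitch class 1; B## is pitch class 1.
All spellings map to pitch class 1, so they are enharmonically equivalent.

Yes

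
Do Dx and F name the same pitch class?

D## is pitch class 4; F is pitch class 5.
The pitch classes differ (4 vs. 5), so they are not enharmonic equivalents.

No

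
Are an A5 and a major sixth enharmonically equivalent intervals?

No

An augmented fifth spans 8 semitones; a major sixth spans 9.
The spans differ, so they are not enharmonic equivalents.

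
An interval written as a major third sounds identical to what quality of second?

doubly augmented

A major third spans 4 semitones.
A second spanning 4 semitones is doubly augmented (the major second is 2).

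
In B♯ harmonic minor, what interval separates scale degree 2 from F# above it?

diminished fourth

Scale degree 2 of B# harmonic minor is C##.
C## up to F#: letters C→F make it a fourth; 4 semitones makes it diminished.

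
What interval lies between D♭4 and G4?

The letter names run D→G, a span of 3 letter steps, so the interval is some kind of fourth.
Db to G is 6 semitones. A perfect fourth is 5, so 6 makes it augmented.

augmented fourth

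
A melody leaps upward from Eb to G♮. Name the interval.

major third

The letter names run E→G, a span of 2 letter steps, so the interval is some kind of third.
Eb to G is 4 semitones. A major third is 4, so 4 makes it major.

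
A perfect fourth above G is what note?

A fourth above G lands on the letter C.
A perfect fourth spans 5 semitones, so G moves to pitch class 0. On the letter C that is C.

C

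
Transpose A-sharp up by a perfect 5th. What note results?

A fifth above A lands on the letter E.
A perfect fifth spans 7 semitones, so A# moves to pitch class 5. On the letter E that is E#.

E#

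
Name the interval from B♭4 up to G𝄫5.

diminished sixth

The letter names run B→G, a span of 5 letter steps, so the interval is some kind of sixth.
Bb to Gbb is 7 semitones. A major sixth is 9, so 7 makes it diminished.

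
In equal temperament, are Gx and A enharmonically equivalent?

G## = pitch class 9 and A = pitch class 9 — the same pitch class, so they are enharmonic equivalents.

Yes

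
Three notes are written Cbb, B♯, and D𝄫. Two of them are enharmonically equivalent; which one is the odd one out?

Cbb

In 12-tone equal temperament, enharmonic equivalents share a pitch class. Cbb is pitch class 10; B# is pitch class 0; Dbb is pitch class 0.
B# and Dbb share pitch class 0, while Cbb is pitch class 10.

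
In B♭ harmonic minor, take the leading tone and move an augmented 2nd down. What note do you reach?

Gb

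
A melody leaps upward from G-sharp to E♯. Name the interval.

major sixth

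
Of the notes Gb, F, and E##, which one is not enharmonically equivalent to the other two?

F

In 12-tone equal temperament, enharmonic equivalents share a pitch class. Gb is pitch class 6; F is pitch class 5; E## is pitch class 6.
Gb and E## share pitch class 6, while F is pitch class 5.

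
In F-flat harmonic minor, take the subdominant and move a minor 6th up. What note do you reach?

The subdominant of Fb harmonic minor is Bbb.
A minor sixth (8 semitones) above Bbb lands on the letter G, giving Gbb.

Gbb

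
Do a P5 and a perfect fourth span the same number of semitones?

No

A perfect fifth spans 7 semitones; a perfect fourth spans 5.
The spans differ, so they are not enharmonic equivalents.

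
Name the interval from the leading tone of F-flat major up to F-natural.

The leading tone of Fb major is Eb.
Eb up to F: letters E→F make it a second; 2 semitones makes it major.

major second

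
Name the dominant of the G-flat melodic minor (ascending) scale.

Db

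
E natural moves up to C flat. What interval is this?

diminished sixth

Counting letters E–F–G–A–B–C gives a sixth.
E→Cb = 7 semitones, 2 narrower than the major sixth (9), so diminished.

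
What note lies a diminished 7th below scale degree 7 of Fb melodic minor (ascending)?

Scale degree 7 of Fb melodic minor (ascending) is Eb.
A diminished seventh (9 semitones) below Eb lands on the letter F, giving F#.

F#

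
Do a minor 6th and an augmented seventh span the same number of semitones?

A minor sixth spans 8 semitones; an augmented seventh spans 12.
The spans differ, so they are not enharmonic equivalents.

No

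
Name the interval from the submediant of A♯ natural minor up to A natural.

minor third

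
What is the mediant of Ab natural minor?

Cb

The Ab natural minor scale runs Ab Bb Cb Db Eb Fb Gb.
Degree 3 is Cb.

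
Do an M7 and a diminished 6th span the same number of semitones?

No

A major seventh spans 11 semitones; a diminished sixth spans 7.
The spans differ, so they are not enharmonic equivalents.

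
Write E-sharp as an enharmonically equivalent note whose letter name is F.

Plain F sits at the same pitch as E#, so on the letter F the same pitch needs a natural: F.

F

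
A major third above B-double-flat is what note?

Db

B up a major third is D#, so the target letter is D.
From Bbb, a major third is 4 semitones up: Db.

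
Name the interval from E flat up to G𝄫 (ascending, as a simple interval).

The letter names run E→G, a span of 2 letter steps, so the interval is some kind of third.
Eb to Gbb is 2 semitones. A major third is 4, so 2 makes it diminished.

diminished third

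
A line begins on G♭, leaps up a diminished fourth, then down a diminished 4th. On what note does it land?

Gb

A diminished fourth up from Gb is Cbb (letter C, 4 semitones up).
A diminished fourth down from Cbb is Gb (letter G, 4 semitones down).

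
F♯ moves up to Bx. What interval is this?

doubly augmented fourth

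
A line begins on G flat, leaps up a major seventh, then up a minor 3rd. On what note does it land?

Ab

A major seventh up from Gb is F (letter F, 11 semitones up).
A minor third up from F is Ab (letter A, 3 semitones up).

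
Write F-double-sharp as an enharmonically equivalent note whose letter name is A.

Abb

F## is pitch class 7. The letter A alone is pitch class 9.
To reach pitch class 7 from A requires an offset of -2 semitones, i.e. double flat: Abb.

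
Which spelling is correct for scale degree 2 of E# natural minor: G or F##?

Each scale degree takes a distinct letter name. Degree 2 of a scale on E must use the letter F.
F## and G are enharmonically the same pitch, but only F## uses the letter F, so it is the correct spelling here.

F##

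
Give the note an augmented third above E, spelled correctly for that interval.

A third above E lands on the letter G.
An augmented third spans 5 semitones, so E moves to pitch class 9. On the letter G that is G##.

G##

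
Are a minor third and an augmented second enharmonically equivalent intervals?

Yes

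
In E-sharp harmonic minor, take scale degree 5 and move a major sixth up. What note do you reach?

Scale degree 5 of E# harmonic minor is B#.
A major sixth (9 semitones) above B# lands on the letter G, giving G##.

G##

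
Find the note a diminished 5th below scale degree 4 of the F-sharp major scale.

Scale degree 4 of F# major is B.
A diminished fifth (6 semitones) below B lands on the letter E, giving E#.

E#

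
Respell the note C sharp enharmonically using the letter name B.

B##

Plain B sits 2 semitones below C#, so on the letter B the same pitch needs a double sharp: B##.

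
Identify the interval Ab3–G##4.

doubly augmented seventh

The letter names run A→G, a span of 6 letter steps, so the interval is some kind of seventh.
Ab to G## is 13 semitones. A major seventh is 11, so 13 makes it doubly augmented.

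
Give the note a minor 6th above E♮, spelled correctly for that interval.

E up a major sixth is C#, so the target letter is C.
From E, a minor sixth is 8 semitones up: C.

C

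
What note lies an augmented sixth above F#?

F up a major sixth is D, so the target letter is D.
From F#, an augmented sixth is 10 semitones up: D##.

D##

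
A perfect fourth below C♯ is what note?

C down a perfect fourth is G, so the target letter is G.
From C#, a perfect fourth is 5 semitones down: G#.

G#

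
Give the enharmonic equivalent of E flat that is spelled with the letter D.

Eb is pitch class 3. The letter D alone is pitch class 2.
To reach pitch class 3 from D requires an offset of +1 semitone, i.e. sharp: D#.

D#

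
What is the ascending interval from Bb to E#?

doubly augmented fourth

The letter names run B→E, a span of 3 letter steps, so the interval is some kind of fourth.
Bb to E# is 7 semitones. A perfect fourth is 5, so 7 makes it doubly augmented.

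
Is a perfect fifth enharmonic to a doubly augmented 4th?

Yes

A perfect fifth spans 7 semitones; a doubly augmented fourth spans 7.
They are enharmonically equivalent.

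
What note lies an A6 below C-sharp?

Eb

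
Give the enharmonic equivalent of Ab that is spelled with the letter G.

G#

Plain G sits 1 semitone below Ab, so on the letter G the same pitch needs a sharp: G#.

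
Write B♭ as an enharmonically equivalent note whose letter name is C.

Plain C sits 2 semitones above Bb, so on the letter C the same pitch needs a double flat: Cbb.

Cbb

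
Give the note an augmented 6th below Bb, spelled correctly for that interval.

A sixth below B lands on the letter D.
An augmented sixth spans 10 semitones, so Bb moves to pitch class 0. On the letter D that is Dbb.

Dbb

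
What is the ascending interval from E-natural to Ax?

The letter names run E→A, a span of 3 letter steps, so the interval is some kind of fourth.
E to A## is 7 semitones. A perfect fourth is 5, so 7 makes it doubly augmented.

doubly augmented fourth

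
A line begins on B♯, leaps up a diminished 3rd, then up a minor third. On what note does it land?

F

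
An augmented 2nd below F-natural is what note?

Ebb

A second below F lands on the letter E.
An augmented second spans 3 semitones, so F moves to pitch class 2. On the letter E that is Ebb.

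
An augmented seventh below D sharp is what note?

Eb

D down a major seventh is Eb, so the target letter is E.
From D#, an augmented seventh is 12 semitones down: Eb.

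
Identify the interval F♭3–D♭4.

major sixth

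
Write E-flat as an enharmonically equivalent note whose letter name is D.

Eb is pitch class 3. The letter D alone is pitch class 2.
To reach pitch class 3 from D requires an offset of +1 semitone, i.e. sharp: D#.

D#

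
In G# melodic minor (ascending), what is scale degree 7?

F##

Degree 7 takes the letter 6 steps above G, which is F.
In melodic minor (ascending), degree 7 sits 11 semitones above the tonic. G# + 11 semitones is pitch class 7, spelled on F as F##.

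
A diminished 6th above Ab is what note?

A sixth above A lands on the letter F.
A diminished sixth spans 7 semitones, so Ab moves to pitch class 3. On the letter F that is Fbb.

Fbb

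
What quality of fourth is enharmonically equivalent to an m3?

doubly diminished

A minor third spans 3 semitones.
A fourth spanning 3 semitones is doubly diminished (the perfect fourth is 5).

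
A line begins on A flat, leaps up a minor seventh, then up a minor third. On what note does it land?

Bbb

A minor seventh up from Ab is Gb (letter G, 10 semitones up).
A minor third up from Gb is Bbb (letter B, 3 semitones up).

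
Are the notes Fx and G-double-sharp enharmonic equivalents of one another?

No

Two spellings are enharmonically equivalent only if they share a pitch class.
Here F## → 7, G## → 9; 7 ≠ 9, so they are not.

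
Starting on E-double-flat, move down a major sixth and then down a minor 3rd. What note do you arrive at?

Ebb

A major sixth down from Ebb is Gbb (letter G, 9 semitones down).
A minor third down from Gbb is Ebb (letter E, 3 semitones down).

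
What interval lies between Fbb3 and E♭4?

augmented seventh

The letter names run F→E, a span of 6 letter steps, so the interval is some kind of seventh.
Fbb to Eb is 12 semitones. A major seventh is 11, so 12 makes it augmented.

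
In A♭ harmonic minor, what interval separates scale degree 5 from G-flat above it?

minor third

Scale degree 5 of Ab harmonic minor is Eb.
Eb up to Gb: letters E→G make it a third; 3 semitones makes it minor.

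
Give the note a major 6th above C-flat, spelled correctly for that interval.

Ab

A sixth above C lands on the letter A.
A major sixth spans 9 semitones, so Cb moves to pitch class 8. On the letter A that is Ab.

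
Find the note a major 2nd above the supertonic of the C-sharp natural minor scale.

E#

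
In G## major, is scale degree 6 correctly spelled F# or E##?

E##

Each scale degree takes a distinct letter name. Degree 6 of a scale on G must use the letter E.
E## and F# are enharmonically the same pitch, but only E## uses the letter E, so it is the correct spelling here.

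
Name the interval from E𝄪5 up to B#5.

diminished fifth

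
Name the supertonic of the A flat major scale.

Bb

Degree 2 takes the letter 1 step above A, which is B.
In major, degree 2 sits 2 semitones above the tonic. Ab + 2 semitones is pitch class 10, spelled on B as Bb.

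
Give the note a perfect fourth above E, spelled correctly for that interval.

A fourth above E lands on the letter A.
A perfect fourth spans 5 semitones, so E moves to pitch class 9. On the letter A that is A.

A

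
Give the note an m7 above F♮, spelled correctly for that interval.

Eb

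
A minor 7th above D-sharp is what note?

C#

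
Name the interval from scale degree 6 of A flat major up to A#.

Scale degree 6 of Ab major is F.
F up to A#: letters F→A make it a third; 5 semitones makes it augmented.

augmented third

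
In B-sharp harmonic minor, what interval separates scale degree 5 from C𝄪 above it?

perfect fifth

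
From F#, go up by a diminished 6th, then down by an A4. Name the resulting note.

Abb

A diminished sixth up from F# is Db (letter D, 7 semitones up).
An augmented fourth down from Db is Abb (letter A, 6 semitones down).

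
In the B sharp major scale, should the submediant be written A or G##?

G##

Each scale degree takes a distinct letter name. Degree 6 of a scale on B must use the letter G.
G## and A are enharmonically the same pitch, but only G## uses the letter G, so it is the correct spelling here.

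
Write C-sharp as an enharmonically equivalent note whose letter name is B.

Plain B sits 2 semitones below C#, so on the letter B the same pitch needs a double sharp: B##.

B##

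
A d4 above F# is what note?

Bb

F up a perfect fourth is Bb, so the target letter is B.
From F#, a diminished fourth is 4 semitones up: Bb.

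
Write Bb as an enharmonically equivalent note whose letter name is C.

Plain C sits 2 semitones above Bb, so on the letter C the same pitch needs a double flat: Cbb.

Cbb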